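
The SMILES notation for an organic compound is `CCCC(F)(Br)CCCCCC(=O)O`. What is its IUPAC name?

Counting along the main chain through the –COOH group gives 10 carbons: the parent is decane.
A carboxylic acid (terminal –COOH) is the principal characteristic group, giving the suffix -oic acid.
The numbering direction is chosen so that the carboxylic acid carbon is C-1 by definition.
That gives a bromo group at C-7; a fluoro group at C-7.
Prefixes are listed alphabetically: bromo, fluoro.
Assembling the pieces gives 7-bromo-7-fluorodecanoic acid.

7-bromo-7-fluorodecanoic acid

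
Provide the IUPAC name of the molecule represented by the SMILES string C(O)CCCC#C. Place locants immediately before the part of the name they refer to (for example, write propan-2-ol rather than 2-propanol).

The longest chain bearing the –OH group and the multiple bond is 6 carbons long (hexane).
The principal characteristic group is an alcohol (–OH), named with the suffix -ol.
A C≡C triple bond in the chain gives the infix -yne-.
Number the chain so that numbering from this end puts the hydroxyl group at C-1 rather than C-6.
This places the hydroxyl at C-1; the triple bond between C-5 and C-6.
Putting it together: hex-5-yn-1-ol.

hex-5-yn-1-ol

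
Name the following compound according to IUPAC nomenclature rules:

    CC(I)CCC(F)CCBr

The longest carbon chain is 7 atoms: the parent is heptane.
The numbering direction is chosen so that the substituent locant set {1,3,6} is lower than {2,5,7} at the first point of difference.
This places a bromo group at C-1; a fluoro group at C-3; an iodo group at C-6.
Substituent prefixes are cited in alphabetical order (multiplying prefixes like di-/tri- are ignored for ordering).
The name is 1-bromo-3-fluoro-6-iodoheptane.

1-bromo-3-fluoro-6-iodoheptane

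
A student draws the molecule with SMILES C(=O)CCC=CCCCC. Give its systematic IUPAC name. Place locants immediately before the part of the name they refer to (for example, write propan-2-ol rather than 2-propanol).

non-4-enal

The longest carbon chain that includes the –CHO group and the multiple bond has 9 carbons, so the parent hydride is nonane.
The principal characteristic group is an aldehyde (terminal –CHO), named with the suffix -al.
A C=C double bond in the chain gives the infix -ene-.
The numbering direction is chosen so that the aldehyde carbon is C-1 by definition.
This places the double bond between C-4 and C-5.
Assembling the pieces gives non-4-enal.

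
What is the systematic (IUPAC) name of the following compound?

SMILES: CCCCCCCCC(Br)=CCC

4-bromododec-3-ene

The longest chain bearing the multiple bond is 12 carbons long (dodecane).
A C=C double bond in the chain gives the infix -ene-.
Number the chain so that numbering from this end puts the double bond at C-3 rather than C-9.
With this numbering: the double bond between C-3 and C-4; a bromo group at C-4.
Putting it together: 4-bromododec-3-ene.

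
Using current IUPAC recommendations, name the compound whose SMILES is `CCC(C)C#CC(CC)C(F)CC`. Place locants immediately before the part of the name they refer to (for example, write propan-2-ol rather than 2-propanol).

6-ethyl-7-fluoro-3-methylnon-4-yne

The longest carbon chain that includes the multiple bond has 9 carbons, so the parent hydride is nonane.
A C≡C triple bond in the chain gives the infix -yne-.
Number the chain so that numbering from this end puts the triple bond at C-4 rather than C-5.
With this numbering: the triple bond between C-4 and C-5; an ethyl group at C-6; a fluoro group at C-7; a methyl group at C-3.
Substituent prefixes are cited in alphabetical order (multiplying prefixes like di-/tri- are ignored for ordering).
Putting it together: 6-ethyl-7-fluoro-3-methylnon-4-yne.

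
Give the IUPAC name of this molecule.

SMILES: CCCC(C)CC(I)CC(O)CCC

6-iodo-8-methylundecan-4-ol

The longest carbon chain that includes the –OH group has 11 carbons, so the parent hydride is undecane.
An alcohol (–OH) is the principal characteristic group, giving the suffix -ol.
Number the chain so that numbering from this end puts the hydroxyl group at C-4 rather than C-8.
This places the hydroxyl at C-4; an iodo group at C-6; a methyl group at C-8.
Prefixes are listed alphabetically: iodo, methyl.
Assembling the pieces gives 6-iodo-8-methylundecan-4-ol.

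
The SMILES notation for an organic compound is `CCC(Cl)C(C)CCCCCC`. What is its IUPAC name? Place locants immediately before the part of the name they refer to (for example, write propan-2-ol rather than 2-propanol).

3-chloro-4-methyldecane

The parent chain contains 10 carbons (decane).
The numbering direction is chosen so that the substituent locant set {3,4} is lower than {7,8} at the first point of difference.
This places a chloro group at C-3; a methyl group at C-4.
The substituents are ordered alphabetically, ignoring any di-/tri- multipliers.
The name is 3-chloro-4-methyldecane.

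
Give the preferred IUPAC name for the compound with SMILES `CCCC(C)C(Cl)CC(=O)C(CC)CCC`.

7-chloro-4-ethyl-8-methylundecan-5-one

Counting along the main chain through the carbonyl gives 11 carbons: the parent is undecane.
The highest-priority functional group is a ketone (C=O on an internal carbon), so the name ends in -one.
Number the chain so that numbering from this end puts the carbonyl group at C-5 rather than C-7.
This places the carbonyl at C-5; a chloro group at C-7; an ethyl group at C-4; a methyl group at C-8.
The substituents are ordered alphabetically, ignoring any di-/tri- multipliers.
Assembling the pieces gives 7-chloro-4-ethyl-8-methylundecan-5-one.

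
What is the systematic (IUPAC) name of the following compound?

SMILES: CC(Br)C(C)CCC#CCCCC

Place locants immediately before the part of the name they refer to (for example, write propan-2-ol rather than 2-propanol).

10-bromo-9-methylundec-5-yne

The longest carbon chain that includes the multiple bond has 11 carbons, so the parent hydride is undecane.
There is one C≡C triple bond, indicated by the ending -yne.
Number the chain so that numbering from this end puts the triple bond at C-5 rather than C-6.
This places the triple bond between C-5 and C-6; a bromo group at C-10; a methyl group at C-9.
The substituents are ordered alphabetically, ignoring any di-/tri- multipliers.
The name is 10-bromo-9-methylundec-5-yne.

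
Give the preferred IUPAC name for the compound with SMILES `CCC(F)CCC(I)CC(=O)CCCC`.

Counting along the main chain through the carbonyl gives 12 carbons: the parent is dodecane.
A ketone (C=O on an internal carbon) is the principal characteristic group, giving the suffix -one.
Choose the numbering such that numbering from this end puts the carbonyl group at C-5 rather than C-8.
This places the carbonyl at C-5; a fluoro group at C-10; an iodo group at C-7.
Substituent prefixes are cited in alphabetical order (multiplying prefixes like di-/tri- are ignored for ordering).
Putting it together: 10-fluoro-7-iodododecan-5-one.

10-fluoro-7-iodododecan-5-one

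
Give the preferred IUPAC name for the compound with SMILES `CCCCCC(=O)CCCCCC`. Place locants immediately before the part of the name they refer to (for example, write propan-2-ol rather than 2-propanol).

dodecan-6-one

Counting along the main chain through the carbonyl gives 12 carbons: the parent is dodecane.
A ketone (C=O on an internal carbon) is the principal characteristic group, giving the suffix -one.
The numbering direction is chosen so that numbering from this end puts the carbonyl group at C-6 rather than C-7.
That gives the carbonyl at C-6.
Assembling the pieces gives dodecan-6-one.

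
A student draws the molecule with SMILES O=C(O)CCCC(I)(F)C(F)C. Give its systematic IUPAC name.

The longest chain bearing the –COOH group is 7 carbons long (heptane).
The principal characteristic group is a carboxylic acid (terminal –COOH), named with the suffix -oic acid.
The numbering direction is chosen so that the carboxylic acid carbon is C-1 by definition.
With this numbering: fluoro groups at C-5 and C-6; an iodo group at C-5.
Prefixes are listed alphabetically: fluoro, iodo.
Assembling the pieces gives 5,6-difluoro-5-iodoheptanoic acid.

5,6-difluoro-5-iodoheptanoic acid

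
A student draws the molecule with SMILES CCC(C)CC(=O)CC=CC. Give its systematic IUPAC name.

7-methylnon-2-en-5-one

The longest carbon chain that includes the carbonyl and the multiple bond has 9 carbons, so the parent hydride is nonane.
The principal characteristic group is a ketone (C=O on an internal carbon), named with the suffix -one.
There is one C=C double bond, indicated by the ending -ene.
The numbering direction is chosen so that numbering from this end puts the double bond at C-2 rather than C-7.
That gives the carbonyl at C-5; the double bond between C-2 and C-3; a methyl group at C-7.
The name is 7-methylnon-2-en-5-one.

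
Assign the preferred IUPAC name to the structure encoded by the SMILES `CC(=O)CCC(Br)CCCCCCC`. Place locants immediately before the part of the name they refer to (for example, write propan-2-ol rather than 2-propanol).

5-bromododecan-2-one

Counting along the main chain through the carbonyl gives 12 carbons: the parent is dodecane.
The highest-priority functional group is a ketone (C=O on an internal carbon), so the name ends in -one.
The numbering direction is chosen so that numbering from this end puts the carbonyl group at C-2 rather than C-11.
With this numbering: the carbonyl at C-2; a bromo group at C-5.
The name is 5-bromododecan-2-one.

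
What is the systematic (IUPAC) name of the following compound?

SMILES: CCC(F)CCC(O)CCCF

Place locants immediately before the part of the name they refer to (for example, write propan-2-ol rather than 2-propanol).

Counting along the main chain through the –OH group gives 9 carbons: the parent is nonane.
The principal characteristic group is an alcohol (–OH), named with the suffix -ol.
Number the chain so that numbering from this end puts the hydroxyl group at C-4 rather than C-6.
That gives the hydroxyl at C-4; fluoro groups at C-1 and C-7.
Putting it together: 1,7-difluorononan-4-ol.

1,7-difluorononan-4-ol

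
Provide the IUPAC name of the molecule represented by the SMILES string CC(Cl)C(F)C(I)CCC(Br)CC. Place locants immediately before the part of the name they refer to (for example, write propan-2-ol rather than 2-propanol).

7-bromo-2-chloro-3-fluoro-4-iodononane

The longest carbon chain is 9 atoms: the parent is nonane.
Choose the numbering such that the substituent locant set {2,3,4,7} is lower than {3,6,7,8} at the first point of difference.
With this numbering: a bromo group at C-7; a chloro group at C-2; a fluoro group at C-3; an iodo group at C-4.
Prefixes are listed alphabetically: bromo, chloro, fluoro, iodo.
Assembling the pieces gives 7-bromo-2-chloro-3-fluoro-4-iodononane.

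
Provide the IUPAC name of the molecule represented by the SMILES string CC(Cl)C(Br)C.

The longest continuous carbon chain has 4 atoms, so the parent hydride is butane.
Choose the numbering such that the locant sets are identical either way, so the alphabetically earlier bromo substituent takes the lower locant (2 rather than 3).
With this numbering: a bromo group at C-2; a chloro group at C-3.
Prefixes are listed alphabetically: bromo, chloro.
Putting it together: 2-bromo-3-chlorobutane.

2-bromo-3-chlorobutane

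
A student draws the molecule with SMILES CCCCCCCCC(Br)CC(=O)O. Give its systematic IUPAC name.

The longest chain bearing the –COOH group is 11 carbons long (undecane).
A carboxylic acid (terminal –COOH) is the principal characteristic group, giving the suffix -oic acid.
The numbering direction is chosen so that the carboxylic acid carbon is C-1 by definition.
With this numbering: a bromo group at C-3.
Assembling the pieces gives 3-bromoundecanoic acid.

3-bromoundecanoic acid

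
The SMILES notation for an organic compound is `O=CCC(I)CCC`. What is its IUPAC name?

3-iodohexanal

The longest chain bearing the –CHO group is 6 carbons long (hexane).
The principal characteristic group is an aldehyde (terminal –CHO), named with the suffix -al.
Number the chain so that the aldehyde carbon is C-1 by definition.
That gives an iodo group at C-3.
Assembling the pieces gives 3-iodohexanal.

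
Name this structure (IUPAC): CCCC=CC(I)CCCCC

6-iodoundec-4-ene

The longest chain bearing the multiple bond is 11 carbons long (undecane).
The chain contains a C=C double bond, so the unsaturation ending is -ene.
Choose the numbering such that numbering from this end puts the double bond at C-4 rather than C-7.
This places the double bond between C-4 and C-5; an iodo group at C-6.
Putting it together: 6-iodoundec-4-ene.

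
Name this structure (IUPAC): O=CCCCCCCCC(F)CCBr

The longest chain bearing the –CHO group is 11 carbons long (undecane).
An aldehyde (terminal –CHO) is the principal characteristic group, giving the suffix -al.
The numbering direction is chosen so that the aldehyde carbon is C-1 by definition.
With this numbering: a bromo group at C-11; a fluoro group at C-9.
Prefixes are listed alphabetically: bromo, fluoro.
Assembling the pieces gives 11-bromo-9-fluoroundecanal.

11-bromo-9-fluoroundecanal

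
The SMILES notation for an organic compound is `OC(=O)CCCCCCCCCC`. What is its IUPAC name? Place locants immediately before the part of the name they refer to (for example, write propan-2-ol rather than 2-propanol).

The longest carbon chain that includes the –COOH group has 11 carbons, so the parent hydride is undecane.
A carboxylic acid (terminal –COOH) is the principal characteristic group, giving the suffix -oic acid.
Number the chain so that the carboxylic acid carbon is C-1 by definition.
Putting it together: undecanoic acid.

undecanoic acid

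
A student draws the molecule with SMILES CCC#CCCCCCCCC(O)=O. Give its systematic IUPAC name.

Counting along the main chain through the –COOH group and the multiple bond gives 12 carbons: the parent is dodecane.
The principal characteristic group is a carboxylic acid (terminal –COOH), named with the suffix -oic acid.
There is one C≡C triple bond, indicated by the ending -yne.
The numbering direction is chosen so that the carboxylic acid carbon is C-1 by definition.
That gives the triple bond between C-9 and C-10.
The name is dodec-9-ynoic acid.

dodec-9-ynoic acid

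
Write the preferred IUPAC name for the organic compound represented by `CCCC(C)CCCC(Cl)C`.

The longest carbon chain is 9 atoms: the parent is nonane.
Number the chain so that the substituent locant set {2,6} is lower than {4,8} at the first point of difference.
With this numbering: a chloro group at C-2; a methyl group at C-6.
The substituents are ordered alphabetically, ignoring any di-/tri- multipliers.
Assembling the pieces gives 2-chloro-6-methylnonane.

2-chloro-6-methylnonane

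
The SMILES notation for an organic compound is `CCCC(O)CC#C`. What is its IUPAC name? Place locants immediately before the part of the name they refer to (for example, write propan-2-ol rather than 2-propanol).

Counting along the main chain through the –OH group and the multiple bond gives 7 carbons: the parent is heptane.
The highest-priority functional group is an alcohol (–OH), so the name ends in -ol.
A C≡C triple bond in the chain gives the infix -yne-.
Number the chain so that numbering from this end puts the triple bond at C-1 rather than C-6.
This places the hydroxyl at C-4; the triple bond between C-1 and C-2.
Assembling the pieces gives hept-1-yn-4-ol.

hept-1-yn-4-ol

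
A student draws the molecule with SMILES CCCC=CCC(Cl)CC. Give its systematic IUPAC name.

7-chloronon-4-ene

Counting along the main chain through the multiple bond gives 9 carbons: the parent is nonane.
There is one C=C double bond, indicated by the ending -ene.
The numbering direction is chosen so that numbering from this end puts the double bond at C-4 rather than C-5.
That gives the double bond between C-4 and C-5; a chloro group at C-7.
The name is 7-chloronon-4-ene.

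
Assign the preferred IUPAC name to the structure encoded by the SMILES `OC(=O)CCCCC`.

The longest carbon chain that includes the –COOH group has 6 carbons, so the parent hydride is hexane.
The principal characteristic group is a carboxylic acid (terminal –COOH), named with the suffix -oic acid.
Choose the numbering such that the carboxylic acid carbon is C-1 by definition.
The name is hexanoic acid.

hexanoic acid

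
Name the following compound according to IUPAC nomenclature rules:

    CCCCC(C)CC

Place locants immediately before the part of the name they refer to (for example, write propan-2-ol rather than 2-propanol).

3-methylheptane

The longest continuous carbon chain has 7 atoms, so the parent hydride is heptane.
Number the chain so that the substituent locant set {3} is lower than {5} at the first point of difference.
That gives a methyl group at C-3.
Assembling the pieces gives 3-methylheptane.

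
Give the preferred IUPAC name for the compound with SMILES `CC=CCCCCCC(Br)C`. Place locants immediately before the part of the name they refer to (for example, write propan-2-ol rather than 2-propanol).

Counting along the main chain through the multiple bond gives 10 carbons: the parent is decane.
There is one C=C double bond, indicated by the ending -ene.
Choose the numbering such that numbering from this end puts the double bond at C-2 rather than C-8.
With this numbering: the double bond between C-2 and C-3; a bromo group at C-9.
Putting it together: 9-bromodec-2-ene.

9-bromodec-2-ene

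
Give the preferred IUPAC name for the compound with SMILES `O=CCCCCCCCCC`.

decanal

The longest chain bearing the –CHO group is 10 carbons long (decane).
An aldehyde (terminal –CHO) is the principal characteristic group, giving the suffix -al.
The numbering direction is chosen so that the aldehyde carbon is C-1 by definition.
The name is decanal.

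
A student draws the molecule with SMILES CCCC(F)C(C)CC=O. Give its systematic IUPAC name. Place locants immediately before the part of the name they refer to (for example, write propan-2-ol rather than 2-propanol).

Counting along the main chain through the –CHO group gives 7 carbons: the parent is heptane.
The principal characteristic group is an aldehyde (terminal –CHO), named with the suffix -al.
The numbering direction is chosen so that the aldehyde carbon is C-1 by definition.
With this numbering: a fluoro group at C-4; a methyl group at C-3.
Substituent prefixes are cited in alphabetical order (multiplying prefixes like di-/tri- are ignored for ordering).
Assembling the pieces gives 4-fluoro-3-methylheptanal.

4-fluoro-3-methylheptanal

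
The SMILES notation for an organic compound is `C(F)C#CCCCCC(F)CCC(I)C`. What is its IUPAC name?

1,8-difluoro-11-iodododec-2-yne

The longest chain bearing the multiple bond is 12 carbons long (dodecane).
There is one C≡C triple bond, indicated by the ending -yne.
Choose the numbering such that numbering from this end puts the triple bond at C-2 rather than C-10.
This places the triple bond between C-2 and C-3; fluoro groups at C-1 and C-8; an iodo group at C-11.
Substituent prefixes are cited in alphabetical order (multiplying prefixes like di-/tri- are ignored for ordering).
Assembling the pieces gives 1,8-difluoro-11-iodododec-2-yne.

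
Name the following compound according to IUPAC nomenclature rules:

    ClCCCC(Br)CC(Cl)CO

4-bromo-2,7-dichloroheptan-1-ol

Counting along the main chain through the –OH group gives 7 carbons: the parent is heptane.
The highest-priority functional group is an alcohol (–OH), so the name ends in -ol.
Choose the numbering such that numbering from this end puts the hydroxyl group at C-1 rather than C-7.
That gives the hydroxyl at C-1; a bromo group at C-4; chloro groups at C-2 and C-7.
Prefixes are listed alphabetically: bromo, chloro.
Assembling the pieces gives 4-bromo-2,7-dichloroheptan-1-ol.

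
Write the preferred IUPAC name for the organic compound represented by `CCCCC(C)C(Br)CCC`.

4-bromo-5-methylnonane

The longest continuous carbon chain has 9 atoms, so the parent hydride is nonane.
Choose the numbering such that the substituent locant set {4,5} is lower than {5,6} at the first point of difference.
That gives a bromo group at C-4; a methyl group at C-5.
Substituent prefixes are cited in alphabetical order (multiplying prefixes like di-/tri- are ignored for ordering).
Assembling the pieces gives 4-bromo-5-methylnonane.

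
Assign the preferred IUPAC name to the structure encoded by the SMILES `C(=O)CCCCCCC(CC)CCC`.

8-ethylundecanal

Counting along the main chain through the –CHO group gives 11 carbons: the parent is undecane.
An aldehyde (terminal –CHO) is the principal characteristic group, giving the suffix -al.
The numbering direction is chosen so that the aldehyde carbon is C-1 by definition.
With this numbering: an ethyl group at C-8.
Assembling the pieces gives 8-ethylundecanal.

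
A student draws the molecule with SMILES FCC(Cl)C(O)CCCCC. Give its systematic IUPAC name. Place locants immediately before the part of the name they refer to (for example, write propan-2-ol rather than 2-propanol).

Counting along the main chain through the –OH group gives 8 carbons: the parent is octane.
The highest-priority functional group is an alcohol (–OH), so the name ends in -ol.
Choose the numbering such that numbering from this end puts the hydroxyl group at C-3 rather than C-6.
This places the hydroxyl at C-3; a chloro group at C-2; a fluoro group at C-1.
Prefixes are listed alphabetically: chloro, fluoro.
The name is 2-chloro-1-fluorooctan-3-ol.

2-chloro-1-fluorooctan-3-ol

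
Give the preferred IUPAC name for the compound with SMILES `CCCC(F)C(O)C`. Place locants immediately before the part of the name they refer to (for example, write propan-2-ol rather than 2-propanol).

Counting along the main chain through the –OH group gives 6 carbons: the parent is hexane.
The principal characteristic group is an alcohol (–OH), named with the suffix -ol.
Number the chain so that numbering from this end puts the hydroxyl group at C-2 rather than C-5.
This places the hydroxyl at C-2; a fluoro group at C-3.
The name is 3-fluorohexan-2-ol.

3-fluorohexan-2-ol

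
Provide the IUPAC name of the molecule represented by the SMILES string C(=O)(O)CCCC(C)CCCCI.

9-iodo-5-methylnonanoic acid

Counting along the main chain through the –COOH group gives 9 carbons: the parent is nonane.
A carboxylic acid (terminal –COOH) is the principal characteristic group, giving the suffix -oic acid.
The numbering direction is chosen so that the carboxylic acid carbon is C-1 by definition.
That gives an iodo group at C-9; a methyl group at C-5.
Prefixes are listed alphabetically: iodo, methyl.
The name is 9-iodo-5-methylnonanoic acid.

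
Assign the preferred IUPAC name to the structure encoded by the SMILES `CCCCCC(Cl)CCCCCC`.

6-chlorododecane

The parent chain contains 12 carbons (dodecane).
Choose the numbering such that the substituent locant set {6} is lower than {7} at the first point of difference.
With this numbering: a chloro group at C-6.
The name is 6-chlorododecane.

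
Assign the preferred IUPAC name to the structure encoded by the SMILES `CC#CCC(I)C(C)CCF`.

Counting along the main chain through the multiple bond gives 8 carbons: the parent is octane.
A C≡C triple bond in the chain gives the infix -yne-.
The numbering direction is chosen so that numbering from this end puts the triple bond at C-2 rather than C-6.
This places the triple bond between C-2 and C-3; a fluoro group at C-8; an iodo group at C-5; a methyl group at C-6.
The substituents are ordered alphabetically, ignoring any di-/tri- multipliers.
Assembling the pieces gives 8-fluoro-5-iodo-6-methyloct-2-yne.

8-fluoro-5-iodo-6-methyloct-2-yne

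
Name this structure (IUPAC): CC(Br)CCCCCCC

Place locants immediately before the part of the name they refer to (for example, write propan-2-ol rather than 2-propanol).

The parent chain contains 9 carbons (nonane).
Choose the numbering such that the substituent locant set {2} is lower than {8} at the first point of difference.
That gives a bromo group at C-2.
Putting it together: 2-bromononane.

2-bromononane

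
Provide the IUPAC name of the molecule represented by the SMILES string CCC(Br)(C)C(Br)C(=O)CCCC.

Counting along the main chain through the carbonyl gives 9 carbons: the parent is nonane.
A ketone (C=O on an internal carbon) is the principal characteristic group, giving the suffix -one.
The numbering direction is chosen so that the substituent locant set {3,3,4} is lower than {6,7,7} at the first point of difference.
With this numbering: the carbonyl at C-5; bromo groups at C-3 and C-4; a methyl group at C-3.
The substituents are ordered alphabetically, ignoring any di-/tri- multipliers.
Putting it together: 3,4-dibromo-3-methylnonan-5-one.

3,4-dibromo-3-methylnonan-5-one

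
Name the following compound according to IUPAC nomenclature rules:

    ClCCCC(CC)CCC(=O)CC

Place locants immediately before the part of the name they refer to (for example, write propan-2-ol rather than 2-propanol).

9-chloro-6-ethylnonan-3-one

Counting along the main chain through the carbonyl gives 9 carbons: the parent is nonane.
A ketone (C=O on an internal carbon) is the principal characteristic group, giving the suffix -one.
Number the chain so that numbering from this end puts the carbonyl group at C-3 rather than C-7.
With this numbering: the carbonyl at C-3; a chloro group at C-9; an ethyl group at C-6.
Substituent prefixes are cited in alphabetical order (multiplying prefixes like di-/tri- are ignored for ordering).
Putting it together: 9-chloro-6-ethylnonan-3-one.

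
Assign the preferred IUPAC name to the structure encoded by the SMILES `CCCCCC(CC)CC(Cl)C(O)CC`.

4-chloro-6-ethylundecan-3-ol

Counting along the main chain through the –OH group gives 11 carbons: the parent is undecane.
The highest-priority functional group is an alcohol (–OH), so the name ends in -ol.
The numbering direction is chosen so that numbering from this end puts the hydroxyl group at C-3 rather than C-9.
With this numbering: the hydroxyl at C-3; a chloro group at C-4; an ethyl group at C-6.
Prefixes are listed alphabetically: chloro, ethyl.
The name is 4-chloro-6-ethylundecan-3-ol.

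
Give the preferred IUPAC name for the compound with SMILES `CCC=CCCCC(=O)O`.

The longest chain bearing the –COOH group and the multiple bond is 8 carbons long (octane).
A carboxylic acid (terminal –COOH) is the principal characteristic group, giving the suffix -oic acid.
A C=C double bond in the chain gives the infix -ene-.
Number the chain so that the carboxylic acid carbon is C-1 by definition.
That gives the double bond between C-5 and C-6.
Assembling the pieces gives oct-5-enoic acid.

oct-5-enoic acid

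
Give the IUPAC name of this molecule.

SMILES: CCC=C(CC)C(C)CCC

4-ethyl-5-methyloct-3-ene

Counting along the main chain through the multiple bond gives 8 carbons: the parent is octane.
There is one C=C double bond, indicated by the ending -ene.
The numbering direction is chosen so that numbering from this end puts the double bond at C-3 rather than C-5.
With this numbering: the double bond between C-3 and C-4; an ethyl group at C-4; a methyl group at C-5.
Prefixes are listed alphabetically: ethyl, methyl.
Assembling the pieces gives 4-ethyl-5-methyloct-3-ene.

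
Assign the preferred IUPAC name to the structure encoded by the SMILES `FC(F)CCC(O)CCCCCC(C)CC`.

The longest carbon chain that includes the –OH group has 12 carbons, so the parent hydride is dodecane.
An alcohol (–OH) is the principal characteristic group, giving the suffix -ol.
Number the chain so that numbering from this end puts the hydroxyl group at C-4 rather than C-9.
This places the hydroxyl at C-4; two fluoro groups at C-1; a methyl group at C-10.
Substituent prefixes are cited in alphabetical order (multiplying prefixes like di-/tri- are ignored for ordering).
The name is 1,1-difluoro-10-methyldodecan-4-ol.

1,1-difluoro-10-methyldodecan-4-ol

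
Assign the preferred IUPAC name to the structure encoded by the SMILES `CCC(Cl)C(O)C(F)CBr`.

The longest chain bearing the –OH group is 6 carbons long (hexane).
The principal characteristic group is an alcohol (–OH), named with the suffix -ol.
Number the chain so that numbering from this end puts the hydroxyl group at C-3 rather than C-4.
With this numbering: the hydroxyl at C-3; a bromo group at C-1; a chloro group at C-4; a fluoro group at C-2.
Substituent prefixes are cited in alphabetical order (multiplying prefixes like di-/tri- are ignored for ordering).
Assembling the pieces gives 1-bromo-4-chloro-2-fluorohexan-3-ol.

1-bromo-4-chloro-2-fluorohexan-3-ol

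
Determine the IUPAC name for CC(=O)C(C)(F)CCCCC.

The longest carbon chain that includes the carbonyl has 8 carbons, so the parent hydride is octane.
The highest-priority functional group is a ketone (C=O on an internal carbon), so the name ends in -one.
Number the chain so that numbering from this end puts the carbonyl group at C-2 rather than C-7.
That gives the carbonyl at C-2; a fluoro group at C-3; a methyl group at C-3.
Substituent prefixes are cited in alphabetical order (multiplying prefixes like di-/tri- are ignored for ordering).
Putting it together: 3-fluoro-3-methyloctan-2-one.

3-fluoro-3-methyloctan-2-one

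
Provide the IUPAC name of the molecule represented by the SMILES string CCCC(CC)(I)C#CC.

4-ethyl-4-iodohept-2-yne

The longest chain bearing the multiple bond is 7 carbons long (heptane).
There is one C≡C triple bond, indicated by the ending -yne.
Choose the numbering such that numbering from this end puts the triple bond at C-2 rather than C-5.
That gives the triple bond between C-2 and C-3; an ethyl group at C-4; an iodo group at C-4.
The substituents are ordered alphabetically, ignoring any di-/tri- multipliers.
The name is 4-ethyl-4-iodohept-2-yne.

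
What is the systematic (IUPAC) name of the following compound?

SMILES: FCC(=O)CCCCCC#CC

The longest carbon chain that includes the carbonyl and the multiple bond has 10 carbons, so the parent hydride is decane.
The principal characteristic group is a ketone (C=O on an internal carbon), named with the suffix -one.
A C≡C triple bond in the chain gives the infix -yne-.
Choose the numbering such that numbering from this end puts the carbonyl group at C-2 rather than C-9.
That gives the carbonyl at C-2; the triple bond between C-8 and C-9; a fluoro group at C-1.
The name is 1-fluorodec-8-yn-2-one.

1-fluorodec-8-yn-2-one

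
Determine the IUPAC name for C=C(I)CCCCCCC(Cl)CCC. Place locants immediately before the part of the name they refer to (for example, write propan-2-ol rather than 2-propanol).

Counting along the main chain through the multiple bond gives 12 carbons: the parent is dodecane.
There is one C=C double bond, indicated by the ending -ene.
The numbering direction is chosen so that numbering from this end puts the double bond at C-1 rather than C-11.
That gives the double bond between C-1 and C-2; a chloro group at C-9; an iodo group at C-2.
Prefixes are listed alphabetically: chloro, iodo.
The name is 9-chloro-2-iodododec-1-ene.

9-chloro-2-iodododec-1-ene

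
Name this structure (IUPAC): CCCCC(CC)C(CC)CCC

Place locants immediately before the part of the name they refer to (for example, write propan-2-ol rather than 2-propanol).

The longest continuous carbon chain has 9 atoms, so the parent hydride is nonane.
Number the chain so that the substituent locant set {4,5} is lower than {5,6} at the first point of difference.
With this numbering: ethyl groups at C-4 and C-5.
The name is 4,5-diethylnonane.

4,5-diethylnonane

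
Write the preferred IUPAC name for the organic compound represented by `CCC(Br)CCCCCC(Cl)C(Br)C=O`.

2,9-dibromo-3-chloroundecanal

The longest chain bearing the –CHO group is 11 carbons long (undecane).
The principal characteristic group is an aldehyde (terminal –CHO), named with the suffix -al.
Number the chain so that the aldehyde carbon is C-1 by definition.
This places bromo groups at C-2 and C-9; a chloro group at C-3.
The substituents are ordered alphabetically, ignoring any di-/tri- multipliers.
Assembling the pieces gives 2,9-dibromo-3-chloroundecanal.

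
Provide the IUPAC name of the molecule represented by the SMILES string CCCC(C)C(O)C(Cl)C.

The longest chain bearing the –OH group is 7 carbons long (heptane).
The highest-priority functional group is an alcohol (–OH), so the name ends in -ol.
Choose the numbering such that numbering from this end puts the hydroxyl group at C-3 rather than C-5.
With this numbering: the hydroxyl at C-3; a chloro group at C-2; a methyl group at C-4.
Prefixes are listed alphabetically: chloro, methyl.
The name is 2-chloro-4-methylheptan-3-ol.

2-chloro-4-methylheptan-3-ol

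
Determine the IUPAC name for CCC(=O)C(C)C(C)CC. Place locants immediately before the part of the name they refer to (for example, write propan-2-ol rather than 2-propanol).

4,5-dimethylheptan-3-one

Counting along the main chain through the carbonyl gives 7 carbons: the parent is heptane.
A ketone (C=O on an internal carbon) is the principal characteristic group, giving the suffix -one.
The numbering direction is chosen so that numbering from this end puts the carbonyl group at C-3 rather than C-5.
With this numbering: the carbonyl at C-3; methyl groups at C-4 and C-5.
The name is 4,5-dimethylheptan-3-one.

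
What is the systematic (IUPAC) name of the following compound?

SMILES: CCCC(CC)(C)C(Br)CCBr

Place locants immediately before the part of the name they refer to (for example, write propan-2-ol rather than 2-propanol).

The parent chain contains 7 carbons (heptane).
Number the chain so that the substituent locant set {1,3,4,4} is lower than {4,4,5,7} at the first point of difference.
That gives bromo groups at C-1 and C-3; an ethyl group at C-4; a methyl group at C-4.
The substituents are ordered alphabetically, ignoring any di-/tri- multipliers.
Assembling the pieces gives 1,3-dibromo-4-ethyl-4-methylheptane.

1,3-dibromo-4-ethyl-4-methylheptane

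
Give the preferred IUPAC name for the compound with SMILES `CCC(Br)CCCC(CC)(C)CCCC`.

3-bromo-7-ethyl-7-methylundecane

The parent chain contains 11 carbons (undecane).
Number the chain so that the substituent locant set {3,7,7} is lower than {5,5,9} at the first point of difference.
This places a bromo group at C-3; an ethyl group at C-7; a methyl group at C-7.
The substituents are ordered alphabetically, ignoring any di-/tri- multipliers.
The name is 3-bromo-7-ethyl-7-methylundecane.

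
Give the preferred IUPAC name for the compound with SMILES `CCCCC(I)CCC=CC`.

Counting along the main chain through the multiple bond gives 10 carbons: the parent is decane.
There is one C=C double bond, indicated by the ending -ene.
Number the chain so that numbering from this end puts the double bond at C-2 rather than C-8.
With this numbering: the double bond between C-2 and C-3; an iodo group at C-6.
The name is 6-iododec-2-ene.

6-iododec-2-ene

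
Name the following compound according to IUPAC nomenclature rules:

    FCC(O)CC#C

1-fluoropent-4-yn-2-ol

The longest carbon chain that includes the –OH group and the multiple bond has 5 carbons, so the parent hydride is pentane.
The highest-priority functional group is an alcohol (–OH), so the name ends in -ol.
There is one C≡C triple bond, indicated by the ending -yne.
The numbering direction is chosen so that numbering from this end puts the hydroxyl group at C-2 rather than C-4.
This places the hydroxyl at C-2; the triple bond between C-4 and C-5; a fluoro group at C-1.
The name is 1-fluoropent-4-yn-2-ol.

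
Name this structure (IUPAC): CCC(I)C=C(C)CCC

The longest carbon chain that includes the multiple bond has 8 carbons, so the parent hydride is octane.
There is one C=C double bond, indicated by the ending -ene.
The numbering direction is chosen so that the substituent locant set {3,5} is lower than {4,6} at the first point of difference.
With this numbering: the double bond between C-4 and C-5; an iodo group at C-3; a methyl group at C-5.
The substituents are ordered alphabetically, ignoring any di-/tri- multipliers.
Putting it together: 3-iodo-5-methyloct-4-ene.

3-iodo-5-methyloct-4-ene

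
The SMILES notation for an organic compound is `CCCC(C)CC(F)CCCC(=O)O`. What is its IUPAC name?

5-fluoro-7-methyldecanoic acid

The longest carbon chain that includes the –COOH group has 10 carbons, so the parent hydride is decane.
The highest-priority functional group is a carboxylic acid (terminal –COOH), so the name ends in -oic acid.
The numbering direction is chosen so that the carboxylic acid carbon is C-1 by definition.
This places a fluoro group at C-5; a methyl group at C-7.
Prefixes are listed alphabetically: fluoro, methyl.
Assembling the pieces gives 5-fluoro-7-methyldecanoic acid.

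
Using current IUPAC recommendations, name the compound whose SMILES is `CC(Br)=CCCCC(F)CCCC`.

Counting along the main chain through the multiple bond gives 11 carbons: the parent is undecane.
The chain contains a C=C double bond, so the unsaturation ending is -ene.
The numbering direction is chosen so that numbering from this end puts the double bond at C-2 rather than C-9.
With this numbering: the double bond between C-2 and C-3; a bromo group at C-2; a fluoro group at C-7.
The substituents are ordered alphabetically, ignoring any di-/tri- multipliers.
The name is 2-bromo-7-fluoroundec-2-ene.

2-bromo-7-fluoroundec-2-ene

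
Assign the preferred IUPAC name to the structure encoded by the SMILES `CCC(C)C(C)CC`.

The parent chain contains 6 carbons (hexane).
Numbering from either end gives identical locants here.
With this numbering: methyl groups at C-3 and C-4.
The name is 3,4-dimethylhexane.

3,4-dimethylhexane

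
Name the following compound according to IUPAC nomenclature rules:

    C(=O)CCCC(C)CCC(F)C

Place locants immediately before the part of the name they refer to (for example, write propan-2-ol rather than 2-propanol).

8-fluoro-5-methylnonanal

The longest carbon chain that includes the –CHO group has 9 carbons, so the parent hydride is nonane.
An aldehyde (terminal –CHO) is the principal characteristic group, giving the suffix -al.
The numbering direction is chosen so that the aldehyde carbon is C-1 by definition.
This places a fluoro group at C-8; a methyl group at C-5.
Prefixes are listed alphabetically: fluoro, methyl.
The name is 8-fluoro-5-methylnonanal.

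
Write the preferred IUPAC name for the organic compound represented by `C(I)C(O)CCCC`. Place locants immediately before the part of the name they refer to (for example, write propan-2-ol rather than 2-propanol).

1-iodohexan-2-ol

Counting along the main chain through the –OH group gives 6 carbons: the parent is hexane.
The highest-priority functional group is an alcohol (–OH), so the name ends in -ol.
The numbering direction is chosen so that numbering from this end puts the hydroxyl group at C-2 rather than C-5.
That gives the hydroxyl at C-2; an iodo group at C-1.
The name is 1-iodohexan-2-ol.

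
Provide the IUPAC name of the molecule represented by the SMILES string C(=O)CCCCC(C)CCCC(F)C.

10-fluoro-6-methylundecanal

The longest chain bearing the –CHO group is 11 carbons long (undecane).
The principal characteristic group is an aldehyde (terminal –CHO), named with the suffix -al.
Number the chain so that the aldehyde carbon is C-1 by definition.
That gives a fluoro group at C-10; a methyl group at C-6.
Prefixes are listed alphabetically: fluoro, methyl.
The name is 10-fluoro-6-methylundecanal.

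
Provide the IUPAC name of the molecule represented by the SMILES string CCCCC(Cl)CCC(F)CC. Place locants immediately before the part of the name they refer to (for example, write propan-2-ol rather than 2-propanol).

The longest carbon chain is 10 atoms: the parent is decane.
The numbering direction is chosen so that the substituent locant set {3,6} is lower than {5,8} at the first point of difference.
That gives a chloro group at C-6; a fluoro group at C-3.
Substituent prefixes are cited in alphabetical order (multiplying prefixes like di-/tri- are ignored for ordering).
Assembling the pieces gives 6-chloro-3-fluorodecane.

6-chloro-3-fluorodecane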